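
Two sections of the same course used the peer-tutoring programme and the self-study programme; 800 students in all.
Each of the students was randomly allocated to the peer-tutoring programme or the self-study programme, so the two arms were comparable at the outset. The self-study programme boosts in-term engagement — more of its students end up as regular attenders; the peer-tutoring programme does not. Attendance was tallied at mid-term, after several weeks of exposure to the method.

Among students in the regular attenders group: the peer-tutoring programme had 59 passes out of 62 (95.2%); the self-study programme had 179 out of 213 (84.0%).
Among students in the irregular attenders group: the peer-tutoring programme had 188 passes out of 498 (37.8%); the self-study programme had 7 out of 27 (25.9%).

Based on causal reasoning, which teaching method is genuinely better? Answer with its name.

Stratifying would compare teaching methods among students the teaching methods themselves sorted into mid-term attendance groups — a form of selection on an intermediate. The unconditioned pooled rates give the total causal effect.
Pooled: the peer-tutoring programme 44.1% vs the self-study programme 77.5%; the self-study programme is higher overall.

the self-study programme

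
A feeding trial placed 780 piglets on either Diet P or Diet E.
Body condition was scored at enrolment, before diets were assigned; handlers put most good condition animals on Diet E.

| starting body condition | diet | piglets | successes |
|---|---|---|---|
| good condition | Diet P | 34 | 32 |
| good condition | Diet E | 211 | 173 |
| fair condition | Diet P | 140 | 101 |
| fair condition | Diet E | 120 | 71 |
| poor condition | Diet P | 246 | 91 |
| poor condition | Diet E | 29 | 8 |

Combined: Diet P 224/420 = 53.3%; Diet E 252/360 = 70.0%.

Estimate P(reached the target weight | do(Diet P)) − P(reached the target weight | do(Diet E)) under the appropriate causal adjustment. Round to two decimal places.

+0.11

Nothing the diet does changes starting body condition; the imbalance is an allocation artefact. With starting body condition also predicting the outcome, the pooled figure is confounded, and the within-stratum comparison is the causal one.
Adjusting over the population distribution of starting body condition: 0.314·(0.941−0.820) + 0.333·(0.721−0.592) + 0.353·(0.370−0.276) = +0.115.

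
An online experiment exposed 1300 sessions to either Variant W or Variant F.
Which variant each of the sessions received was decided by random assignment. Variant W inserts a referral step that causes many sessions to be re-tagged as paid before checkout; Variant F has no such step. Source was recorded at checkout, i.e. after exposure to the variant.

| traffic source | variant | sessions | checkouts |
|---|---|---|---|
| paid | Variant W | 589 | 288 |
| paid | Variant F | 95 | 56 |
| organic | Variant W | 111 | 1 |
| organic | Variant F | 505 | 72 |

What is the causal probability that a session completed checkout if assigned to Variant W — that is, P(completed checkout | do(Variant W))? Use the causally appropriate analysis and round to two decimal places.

0.41

Traffic source lies on the pathway variant → traffic source → outcome, so adjusting for it blocks the indirect effect. For the total causal effect of variant, use the unadjusted pooled rates.
So P(outcome | do(Variant W)) is just the pooled rate for Variant W: 289/700 = 0.413.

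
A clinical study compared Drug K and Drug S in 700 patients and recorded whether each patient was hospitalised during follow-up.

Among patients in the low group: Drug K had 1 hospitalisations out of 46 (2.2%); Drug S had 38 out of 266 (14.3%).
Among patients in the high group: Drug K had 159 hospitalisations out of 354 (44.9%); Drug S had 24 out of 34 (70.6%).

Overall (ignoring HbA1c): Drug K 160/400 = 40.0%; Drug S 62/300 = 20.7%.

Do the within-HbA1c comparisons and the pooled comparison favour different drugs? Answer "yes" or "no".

Within each HbA1c level (low 2.2% vs 14.3%; high 44.9% vs 70.6%), Drug K has the lower rate every time. Pooled: 40.0% vs 20.7% — Drug S has the lower rate overall. The two comparisons disagree.

yes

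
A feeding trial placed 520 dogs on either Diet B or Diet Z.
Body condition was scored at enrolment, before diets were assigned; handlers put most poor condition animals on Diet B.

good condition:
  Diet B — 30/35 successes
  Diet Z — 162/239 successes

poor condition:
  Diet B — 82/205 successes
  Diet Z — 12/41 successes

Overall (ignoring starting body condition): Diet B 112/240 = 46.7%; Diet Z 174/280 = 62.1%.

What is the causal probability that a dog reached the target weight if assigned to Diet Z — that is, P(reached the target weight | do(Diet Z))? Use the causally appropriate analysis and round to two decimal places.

0.50

Since starting body condition is a pre-existing factor (not a product of the diet) and it affects the outcome on its own, it is a confounder. The stratified rates, not the pooled rate, identify the causal effect.
Standardising Diet Z to the population starting body condition mix: 0.527·162/239 + 0.473·12/41 = 0.496.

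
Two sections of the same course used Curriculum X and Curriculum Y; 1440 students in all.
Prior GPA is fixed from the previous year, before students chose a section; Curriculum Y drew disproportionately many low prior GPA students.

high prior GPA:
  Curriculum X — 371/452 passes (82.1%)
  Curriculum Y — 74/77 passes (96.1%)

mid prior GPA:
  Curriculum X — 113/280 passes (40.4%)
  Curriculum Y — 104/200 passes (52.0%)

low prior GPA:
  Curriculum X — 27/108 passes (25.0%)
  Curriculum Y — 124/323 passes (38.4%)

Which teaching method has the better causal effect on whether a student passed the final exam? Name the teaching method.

Curriculum Y

Within every prior GPA band level Curriculum Y has the higher rate, yet pooled Curriculum X does — Simpson's reversal.
Prior GPA band is set before the teaching method has any effect — it is not caused by the teaching method — and it independently drives the outcome. That makes it a confounder, so the causal comparison is within prior GPA band levels.
Within each level — high prior GPA: 82.1% vs 96.1%; mid prior GPA: 40.4% vs 52.0%; low prior GPA: 25.0% vs 38.4% — Curriculum Y is higher every time.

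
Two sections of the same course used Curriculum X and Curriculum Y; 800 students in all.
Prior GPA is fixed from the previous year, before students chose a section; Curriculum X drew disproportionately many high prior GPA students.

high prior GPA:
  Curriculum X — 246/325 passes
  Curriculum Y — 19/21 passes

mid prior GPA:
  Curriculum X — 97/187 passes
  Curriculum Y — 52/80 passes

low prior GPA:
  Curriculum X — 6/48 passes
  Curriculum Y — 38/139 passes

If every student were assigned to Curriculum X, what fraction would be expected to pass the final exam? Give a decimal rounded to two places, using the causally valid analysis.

Since prior GPA band is a pre-existing factor (not a product of the teaching method) and it affects the outcome on its own, it is a confounder. The stratified rates, not the pooled rate, identify the causal effect.
Standardising Curriculum X to the population prior GPA band mix: 0.432·246/325 + 0.334·97/187 + 0.234·6/48 = 0.530.

0.53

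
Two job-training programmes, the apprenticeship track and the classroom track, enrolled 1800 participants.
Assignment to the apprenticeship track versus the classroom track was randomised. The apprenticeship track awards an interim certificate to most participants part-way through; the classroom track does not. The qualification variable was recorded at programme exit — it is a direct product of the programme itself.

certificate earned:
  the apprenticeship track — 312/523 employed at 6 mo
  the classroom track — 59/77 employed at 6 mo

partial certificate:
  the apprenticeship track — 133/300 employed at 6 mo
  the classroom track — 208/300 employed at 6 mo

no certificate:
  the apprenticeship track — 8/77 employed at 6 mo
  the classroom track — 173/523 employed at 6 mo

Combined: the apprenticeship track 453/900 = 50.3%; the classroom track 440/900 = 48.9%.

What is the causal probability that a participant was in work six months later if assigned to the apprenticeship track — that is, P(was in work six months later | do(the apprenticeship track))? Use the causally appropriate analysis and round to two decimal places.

0.50

Within every qualification attained during the programme level the classroom track has the higher rate, yet pooled the apprenticeship track does — Simpson's reversal.
Qualification attained during the programme here is a post-treatment variable shaped by the programme; conditioning on it would introduce bias rather than remove it. The overall comparison is the causal one.
So P(outcome | do(the apprenticeship track)) is just the pooled rate for the apprenticeship track: 453/900 = 0.503.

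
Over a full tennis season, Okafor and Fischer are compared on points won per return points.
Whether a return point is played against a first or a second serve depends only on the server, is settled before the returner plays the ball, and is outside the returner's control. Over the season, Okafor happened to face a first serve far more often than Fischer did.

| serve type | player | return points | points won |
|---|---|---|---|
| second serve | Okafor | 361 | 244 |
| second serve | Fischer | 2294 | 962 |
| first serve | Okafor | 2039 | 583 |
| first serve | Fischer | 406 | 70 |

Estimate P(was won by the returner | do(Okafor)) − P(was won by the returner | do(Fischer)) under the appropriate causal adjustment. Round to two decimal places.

+0.19

Okafor is higher inside every serve type stratum but Fischer is higher in aggregate. Whether to stratify depends on how serve type relates to the player.
Serve type is set before the player has any effect — it is not caused by the player — and it independently drives the outcome. That makes it a confounder, so the causal comparison is within serve type levels.
Adjusting over the population distribution of serve type: 0.521·(0.676−0.419) + 0.479·(0.286−0.172) = +0.188.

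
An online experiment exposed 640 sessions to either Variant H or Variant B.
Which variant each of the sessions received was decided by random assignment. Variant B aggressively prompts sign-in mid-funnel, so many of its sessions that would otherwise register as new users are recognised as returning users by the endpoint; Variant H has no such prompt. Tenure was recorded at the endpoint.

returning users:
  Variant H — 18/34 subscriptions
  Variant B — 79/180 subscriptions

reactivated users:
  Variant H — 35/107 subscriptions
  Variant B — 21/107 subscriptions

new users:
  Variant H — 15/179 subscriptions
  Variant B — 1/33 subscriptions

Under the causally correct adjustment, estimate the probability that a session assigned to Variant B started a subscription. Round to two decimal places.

The stratified and pooled comparisons disagree (Variant H wins within each user tenure; Variant B wins overall), so the answer turns on the causal role of user tenure.
Because the variant influences user tenure, user tenure is a post-treatment mediator, not a confounder. Stratifying on it would bias the estimate; the causal effect is the crude pooled difference.
So P(outcome | do(Variant B)) is just the pooled rate for Variant B: 101/320 = 0.316.

0.32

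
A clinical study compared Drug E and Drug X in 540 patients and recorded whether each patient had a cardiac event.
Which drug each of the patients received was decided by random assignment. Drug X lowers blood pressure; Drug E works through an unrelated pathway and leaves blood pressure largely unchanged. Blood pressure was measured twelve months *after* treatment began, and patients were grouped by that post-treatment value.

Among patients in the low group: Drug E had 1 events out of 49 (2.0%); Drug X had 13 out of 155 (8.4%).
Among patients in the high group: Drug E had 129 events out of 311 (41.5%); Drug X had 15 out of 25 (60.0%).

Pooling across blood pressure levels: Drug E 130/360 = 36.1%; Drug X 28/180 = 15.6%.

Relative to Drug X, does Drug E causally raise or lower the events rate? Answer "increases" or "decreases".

increases

Because the drug influences blood pressure, blood pressure is a post-treatment mediator, not a confounder. Stratifying on it would bias the estimate; the causal effect is the crude pooled difference.
Pooled: Drug E 36.1% vs Drug X 15.6%; Drug X is lower overall.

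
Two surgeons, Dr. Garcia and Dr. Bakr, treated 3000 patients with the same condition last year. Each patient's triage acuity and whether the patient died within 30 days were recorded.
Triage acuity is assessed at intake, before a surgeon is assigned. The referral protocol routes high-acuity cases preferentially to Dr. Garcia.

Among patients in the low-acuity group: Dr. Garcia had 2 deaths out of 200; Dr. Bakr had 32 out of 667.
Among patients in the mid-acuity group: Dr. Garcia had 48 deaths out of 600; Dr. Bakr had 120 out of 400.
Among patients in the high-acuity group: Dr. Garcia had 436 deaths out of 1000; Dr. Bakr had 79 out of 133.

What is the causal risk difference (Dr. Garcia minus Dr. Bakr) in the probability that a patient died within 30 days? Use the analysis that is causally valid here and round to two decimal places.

-0.14

Triage acuity is set before the surgeon has any effect — it is not caused by the surgeon — and it independently drives the outcome. That makes it a confounder, so the causal comparison is within triage acuity levels.
Adjusting over the population distribution of triage acuity: 0.289·(0.010−0.048) + 0.333·(0.080−0.300) + 0.378·(0.436−0.594) = -0.144.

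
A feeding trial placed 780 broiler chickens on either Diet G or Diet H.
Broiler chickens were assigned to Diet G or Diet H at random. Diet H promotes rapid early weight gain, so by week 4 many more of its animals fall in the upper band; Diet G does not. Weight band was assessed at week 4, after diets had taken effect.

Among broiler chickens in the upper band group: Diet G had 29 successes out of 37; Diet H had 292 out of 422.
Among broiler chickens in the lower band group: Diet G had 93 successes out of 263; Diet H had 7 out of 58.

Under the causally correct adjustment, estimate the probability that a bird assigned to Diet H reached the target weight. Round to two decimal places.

Week-4 weight band lies on the pathway diet → week-4 weight band → outcome, so adjusting for it blocks the indirect effect. For the total causal effect of diet, use the unadjusted pooled rates.
So P(outcome | do(Diet H)) is just the pooled rate for Diet H: 299/480 = 0.623.

0.62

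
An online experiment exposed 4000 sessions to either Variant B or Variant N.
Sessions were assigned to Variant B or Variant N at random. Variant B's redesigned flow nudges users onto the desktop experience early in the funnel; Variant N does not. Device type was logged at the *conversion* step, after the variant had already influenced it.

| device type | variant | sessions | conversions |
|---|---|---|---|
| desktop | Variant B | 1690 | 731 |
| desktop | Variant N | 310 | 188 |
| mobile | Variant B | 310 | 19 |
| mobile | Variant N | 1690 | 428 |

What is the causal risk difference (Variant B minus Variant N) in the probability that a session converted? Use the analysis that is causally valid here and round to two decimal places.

The stratified and pooled comparisons disagree (Variant N wins within each device type; Variant B wins overall), so the answer turns on the causal role of device type.
Because the variant influences device type, device type is a post-treatment mediator, not a confounder. Stratifying on it would bias the estimate; the causal effect is the crude pooled difference.
The causal difference is the pooled difference: 0.375 − 0.308 = +0.067.

+0.07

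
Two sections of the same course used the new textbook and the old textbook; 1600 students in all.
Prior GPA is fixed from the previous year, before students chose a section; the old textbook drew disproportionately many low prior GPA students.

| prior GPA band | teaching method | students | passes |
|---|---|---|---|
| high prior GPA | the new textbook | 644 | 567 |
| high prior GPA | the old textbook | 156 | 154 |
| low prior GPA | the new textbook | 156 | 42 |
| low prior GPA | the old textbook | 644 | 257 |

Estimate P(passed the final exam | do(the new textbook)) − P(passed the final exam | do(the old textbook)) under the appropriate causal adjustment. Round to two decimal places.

Within every prior GPA band level the old textbook has the higher rate, yet pooled the new textbook does — Simpson's reversal.
Prior GPA band satisfies the back-door criterion: it is not a descendant of the teaching method, and it blocks the spurious path from teaching method to outcome. Adjusting for it (i.e., using the within-prior GPA band rates) gives the causal effect.
Adjusting over the population distribution of prior GPA band: 0.500·(0.880−0.987) + 0.500·(0.269−0.399) = -0.118.

-0.12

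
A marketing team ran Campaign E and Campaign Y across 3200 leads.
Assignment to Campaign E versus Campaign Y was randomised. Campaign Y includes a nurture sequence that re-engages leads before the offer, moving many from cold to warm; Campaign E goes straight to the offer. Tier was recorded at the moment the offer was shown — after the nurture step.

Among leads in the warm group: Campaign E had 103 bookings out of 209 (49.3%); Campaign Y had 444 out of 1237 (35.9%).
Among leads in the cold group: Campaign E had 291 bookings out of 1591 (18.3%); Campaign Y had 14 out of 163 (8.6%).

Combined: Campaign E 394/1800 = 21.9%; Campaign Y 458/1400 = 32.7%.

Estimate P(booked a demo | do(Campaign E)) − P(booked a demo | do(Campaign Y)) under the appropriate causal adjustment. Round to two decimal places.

-0.11

The engagement tier-specific comparison favours Campaign E throughout, but the pooled figures favour Campaign Y. The question is whether to condition on engagement tier.
Engagement tier is downstream of the campaign. One should not condition on a consequence of treatment, so the overall rates are the right comparison.
The causal difference is the pooled difference: 0.219 − 0.327 = -0.108.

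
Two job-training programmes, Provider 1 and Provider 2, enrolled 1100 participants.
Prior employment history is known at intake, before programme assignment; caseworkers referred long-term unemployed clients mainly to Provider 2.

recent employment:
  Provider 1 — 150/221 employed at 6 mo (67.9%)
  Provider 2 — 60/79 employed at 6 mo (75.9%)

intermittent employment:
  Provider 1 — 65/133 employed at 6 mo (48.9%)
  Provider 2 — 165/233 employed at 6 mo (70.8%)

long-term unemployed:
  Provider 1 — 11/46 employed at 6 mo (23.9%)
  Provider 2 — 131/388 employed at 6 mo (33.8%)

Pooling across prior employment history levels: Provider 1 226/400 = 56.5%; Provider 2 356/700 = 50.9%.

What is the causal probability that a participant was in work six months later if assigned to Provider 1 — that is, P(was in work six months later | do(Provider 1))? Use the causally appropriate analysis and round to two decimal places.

Provider 2 is higher inside every prior employment history stratum but Provider 1 is higher in aggregate. Whether to stratify depends on how prior employment history relates to the programme.
Nothing the programme does changes prior employment history; the imbalance is an allocation artefact. With prior employment history also predicting the outcome, the pooled figure is confounded, and the within-stratum comparison is the causal one.
Standardising Provider 1 to the population prior employment history mix: 0.273·150/221 + 0.333·65/133 + 0.395·11/46 = 0.442.

0.44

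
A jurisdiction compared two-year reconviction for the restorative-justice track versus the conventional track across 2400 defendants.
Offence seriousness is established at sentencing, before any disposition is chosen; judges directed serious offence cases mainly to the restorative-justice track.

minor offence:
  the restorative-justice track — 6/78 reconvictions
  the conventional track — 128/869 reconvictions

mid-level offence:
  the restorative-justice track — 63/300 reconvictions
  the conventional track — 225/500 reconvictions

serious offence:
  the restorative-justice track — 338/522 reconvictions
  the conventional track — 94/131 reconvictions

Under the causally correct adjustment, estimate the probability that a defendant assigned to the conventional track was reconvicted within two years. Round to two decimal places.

0.40

Offence seriousness satisfies the back-door criterion: it is not a descendant of the disposition, and it blocks the spurious path from disposition to outcome. Adjusting for it (i.e., using the within-offence seriousness rates) gives the causal effect.
Standardising the conventional track to the population offence seriousness mix: 0.395·128/869 + 0.333·225/500 + 0.272·94/131 = 0.403.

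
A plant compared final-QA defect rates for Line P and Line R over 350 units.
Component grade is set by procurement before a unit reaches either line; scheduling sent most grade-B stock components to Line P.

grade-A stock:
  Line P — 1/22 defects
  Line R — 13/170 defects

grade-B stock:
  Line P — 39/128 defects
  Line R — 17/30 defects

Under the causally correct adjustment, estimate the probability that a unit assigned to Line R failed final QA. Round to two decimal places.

0.30

Line P is lower inside every component grade stratum but Line R is lower in aggregate. Whether to stratify depends on how component grade relates to the line.
Here component grade is a common cause — it drives both which line a case falls under and the outcome. The crude comparison mixes populations; the stratum-specific rates are the causally relevant ones.
Standardising Line R to the population component grade mix: 0.549·13/170 + 0.451·17/30 = 0.298.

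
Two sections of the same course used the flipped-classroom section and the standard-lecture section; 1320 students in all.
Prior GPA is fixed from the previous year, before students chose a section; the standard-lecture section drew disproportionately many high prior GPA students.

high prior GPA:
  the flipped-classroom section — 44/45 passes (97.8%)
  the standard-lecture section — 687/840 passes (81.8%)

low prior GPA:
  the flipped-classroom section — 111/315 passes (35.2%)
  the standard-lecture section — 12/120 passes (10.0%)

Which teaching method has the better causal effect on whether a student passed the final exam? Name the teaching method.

the flipped-classroom section

Here prior GPA band is a common cause — it drives both which teaching method a case falls under and the outcome. The crude comparison mixes populations; the stratum-specific rates are the causally relevant ones.
Within each level — high prior GPA: 97.8% vs 81.8%; low prior GPA: 35.2% vs 10.0% — the flipped-classroom section is higher every time.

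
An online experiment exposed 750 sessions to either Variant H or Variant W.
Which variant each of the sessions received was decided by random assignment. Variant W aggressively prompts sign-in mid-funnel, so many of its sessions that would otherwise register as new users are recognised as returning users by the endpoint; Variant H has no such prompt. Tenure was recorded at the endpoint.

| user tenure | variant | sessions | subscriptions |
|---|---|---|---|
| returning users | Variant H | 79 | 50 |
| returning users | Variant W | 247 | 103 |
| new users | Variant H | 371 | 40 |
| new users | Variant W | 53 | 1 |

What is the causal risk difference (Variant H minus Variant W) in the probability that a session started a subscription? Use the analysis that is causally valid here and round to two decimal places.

-0.15

The stratified and pooled comparisons disagree (Variant H wins within each user tenure; Variant W wins overall), so the answer turns on the causal role of user tenure.
Stratifying would compare variants among sessions the variants themselves sorted into user tenure groups — a form of selection on an intermediate. The unconditioned pooled rates give the total causal effect.
The causal difference is the pooled difference: 0.200 − 0.347 = -0.147.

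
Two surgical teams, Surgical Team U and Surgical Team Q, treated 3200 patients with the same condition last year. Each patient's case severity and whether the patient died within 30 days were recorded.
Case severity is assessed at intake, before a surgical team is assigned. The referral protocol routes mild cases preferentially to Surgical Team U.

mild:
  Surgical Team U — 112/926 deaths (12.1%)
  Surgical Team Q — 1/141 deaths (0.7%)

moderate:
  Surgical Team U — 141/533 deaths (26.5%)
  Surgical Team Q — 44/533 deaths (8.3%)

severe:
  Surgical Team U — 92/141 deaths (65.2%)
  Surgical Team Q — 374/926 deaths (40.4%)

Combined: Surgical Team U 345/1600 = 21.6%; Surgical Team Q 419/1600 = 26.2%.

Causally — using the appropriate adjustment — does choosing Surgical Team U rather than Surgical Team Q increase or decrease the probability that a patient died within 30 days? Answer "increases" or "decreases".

The case severity-specific comparison favours Surgical Team Q throughout, but the pooled figures favour Surgical Team U. The question is whether to condition on case severity.
Case severity is set before the surgical team has any effect — it is not caused by the surgical team — and it independently drives the outcome. That makes it a confounder, so the causal comparison is within case severity levels.
Within each level — mild: 12.1% vs 0.7%; moderate: 26.5% vs 8.3%; severe: 65.2% vs 40.4% — Surgical Team Q is lower every time.

increases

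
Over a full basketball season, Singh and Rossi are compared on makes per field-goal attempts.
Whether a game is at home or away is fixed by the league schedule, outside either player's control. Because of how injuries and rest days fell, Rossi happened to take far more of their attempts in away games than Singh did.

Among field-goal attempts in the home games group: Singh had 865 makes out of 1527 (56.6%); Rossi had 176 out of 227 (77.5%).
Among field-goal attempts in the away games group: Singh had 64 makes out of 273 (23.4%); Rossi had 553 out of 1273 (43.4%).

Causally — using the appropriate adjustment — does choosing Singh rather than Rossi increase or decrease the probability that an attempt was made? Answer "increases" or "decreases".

The stratified and pooled comparisons disagree (Rossi wins within each game venue; Singh wins overall), so the answer turns on the causal role of game venue.
Since game venue is a pre-existing factor (not a product of the player) and it affects the outcome on its own, it is a confounder. The stratified rates, not the pooled rate, identify the causal effect.
Within each level — home games: 56.6% vs 77.5%; away games: 23.4% vs 43.4% — Rossi is higher every time.

decreases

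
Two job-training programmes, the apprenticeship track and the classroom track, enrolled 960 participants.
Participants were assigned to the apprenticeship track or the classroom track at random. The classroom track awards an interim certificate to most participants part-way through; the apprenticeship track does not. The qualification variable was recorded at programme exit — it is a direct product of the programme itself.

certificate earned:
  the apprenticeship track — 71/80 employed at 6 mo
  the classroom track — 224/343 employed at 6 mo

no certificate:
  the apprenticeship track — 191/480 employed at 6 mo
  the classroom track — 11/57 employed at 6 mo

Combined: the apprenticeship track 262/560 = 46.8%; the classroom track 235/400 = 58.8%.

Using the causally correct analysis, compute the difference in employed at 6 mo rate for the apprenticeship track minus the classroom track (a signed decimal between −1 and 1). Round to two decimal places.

-0.12

The qualification attained during the programme-specific comparison favours the apprenticeship track throughout, but the pooled figures favour the classroom track. The question is whether to condition on qualification attained during the programme.
Qualification attained during the programme lies on the pathway programme → qualification attained during the programme → outcome, so adjusting for it blocks the indirect effect. For the total causal effect of programme, use the unadjusted pooled rates.
The causal difference is the pooled difference: 0.468 − 0.588 = -0.120.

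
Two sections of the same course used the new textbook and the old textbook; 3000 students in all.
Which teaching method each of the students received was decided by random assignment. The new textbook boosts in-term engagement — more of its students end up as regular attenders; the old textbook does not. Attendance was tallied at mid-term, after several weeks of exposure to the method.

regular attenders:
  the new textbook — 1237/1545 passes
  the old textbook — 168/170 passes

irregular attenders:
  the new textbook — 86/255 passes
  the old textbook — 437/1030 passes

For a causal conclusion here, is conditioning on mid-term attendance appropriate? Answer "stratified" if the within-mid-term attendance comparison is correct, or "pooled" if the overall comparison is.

Mid-term attendance is recorded after the teaching method and is itself shifted by it — it sits on the causal path from teaching method to outcome. Conditioning on a mediator would strip out part of the effect we want; the pooled comparison gives the total causal effect.
Pooled: the new textbook 73.5% vs the old textbook 50.4%; the new textbook is higher overall.

pooled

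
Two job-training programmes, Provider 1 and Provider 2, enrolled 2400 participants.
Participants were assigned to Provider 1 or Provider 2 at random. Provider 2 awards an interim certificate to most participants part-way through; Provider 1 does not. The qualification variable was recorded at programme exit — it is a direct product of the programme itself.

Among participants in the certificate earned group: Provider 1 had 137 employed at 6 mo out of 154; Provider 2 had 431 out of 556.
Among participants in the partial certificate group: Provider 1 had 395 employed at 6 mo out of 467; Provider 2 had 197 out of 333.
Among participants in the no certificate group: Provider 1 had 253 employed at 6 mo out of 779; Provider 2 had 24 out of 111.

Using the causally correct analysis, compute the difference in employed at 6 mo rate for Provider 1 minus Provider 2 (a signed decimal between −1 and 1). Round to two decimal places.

Qualification attained during the programme is downstream of the programme. One should not condition on a consequence of treatment, so the overall rates are the right comparison.
The causal difference is the pooled difference: 0.561 − 0.652 = -0.091.

-0.09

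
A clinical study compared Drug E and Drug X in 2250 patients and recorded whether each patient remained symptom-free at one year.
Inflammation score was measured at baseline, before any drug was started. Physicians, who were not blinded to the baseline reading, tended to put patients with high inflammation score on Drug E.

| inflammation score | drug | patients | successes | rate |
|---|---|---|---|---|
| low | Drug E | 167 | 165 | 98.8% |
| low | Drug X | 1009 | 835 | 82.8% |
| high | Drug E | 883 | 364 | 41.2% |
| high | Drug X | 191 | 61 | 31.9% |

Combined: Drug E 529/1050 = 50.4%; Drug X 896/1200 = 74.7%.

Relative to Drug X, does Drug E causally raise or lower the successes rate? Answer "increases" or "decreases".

increases

Since inflammation score is a pre-existing factor (not a product of the drug) and it affects the outcome on its own, it is a confounder. The stratified rates, not the pooled rate, identify the causal effect.
Within each level — low: 98.8% vs 82.8%; high: 41.2% vs 31.9% — Drug E is higher every time.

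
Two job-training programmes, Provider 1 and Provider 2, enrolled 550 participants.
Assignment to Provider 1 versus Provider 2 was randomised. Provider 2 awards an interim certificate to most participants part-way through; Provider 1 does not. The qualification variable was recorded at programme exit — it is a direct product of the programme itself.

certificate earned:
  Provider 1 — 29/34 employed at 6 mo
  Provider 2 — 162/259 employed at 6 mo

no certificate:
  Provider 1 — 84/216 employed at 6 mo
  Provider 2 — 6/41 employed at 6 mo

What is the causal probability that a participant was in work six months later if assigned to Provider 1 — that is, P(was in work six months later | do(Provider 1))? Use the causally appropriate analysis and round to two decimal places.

The stratified and pooled comparisons disagree (Provider 1 wins within each qualification attained during the programme; Provider 2 wins overall), so the answer turns on the causal role of qualification attained during the programme.
Qualification attained during the programme is downstream of the programme. One should not condition on a consequence of treatment, so the overall rates are the right comparison.
So P(outcome | do(Provider 1)) is just the pooled rate for Provider 1: 113/250 = 0.452.

0.45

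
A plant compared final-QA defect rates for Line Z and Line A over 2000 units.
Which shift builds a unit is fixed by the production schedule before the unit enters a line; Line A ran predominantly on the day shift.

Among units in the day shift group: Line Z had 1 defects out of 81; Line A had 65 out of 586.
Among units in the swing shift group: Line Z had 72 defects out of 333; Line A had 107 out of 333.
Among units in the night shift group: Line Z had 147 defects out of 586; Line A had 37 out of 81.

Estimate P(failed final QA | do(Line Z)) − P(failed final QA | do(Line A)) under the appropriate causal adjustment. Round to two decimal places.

The stratified and pooled comparisons disagree (Line Z wins within each shift; Line A wins overall), so the answer turns on the causal role of shift.
Shift is set before the line has any effect — it is not caused by the line — and it independently drives the outcome. That makes it a confounder, so the causal comparison is within shift levels.
Adjusting over the population distribution of shift: 0.334·(0.012−0.111) + 0.333·(0.216−0.321) + 0.334·(0.251−0.457) = -0.137.

-0.14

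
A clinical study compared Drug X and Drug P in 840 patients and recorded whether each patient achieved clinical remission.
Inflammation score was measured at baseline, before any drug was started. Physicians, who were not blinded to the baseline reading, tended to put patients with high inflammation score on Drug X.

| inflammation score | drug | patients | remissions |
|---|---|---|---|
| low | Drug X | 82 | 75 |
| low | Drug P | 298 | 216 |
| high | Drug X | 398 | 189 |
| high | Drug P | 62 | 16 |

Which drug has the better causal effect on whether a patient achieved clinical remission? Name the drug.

Drug X

The inflammation score-specific comparison favours Drug X throughout, but the pooled figures favour Drug P. The question is whether to condition on inflammation score.
Nothing the drug does changes inflammation score; the imbalance is an allocation artefact. With inflammation score also predicting the outcome, the pooled figure is confounded, and the within-stratum comparison is the causal one.
Within each level — low: 91.5% vs 72.5%; high: 47.5% vs 25.8% — Drug X is higher every time.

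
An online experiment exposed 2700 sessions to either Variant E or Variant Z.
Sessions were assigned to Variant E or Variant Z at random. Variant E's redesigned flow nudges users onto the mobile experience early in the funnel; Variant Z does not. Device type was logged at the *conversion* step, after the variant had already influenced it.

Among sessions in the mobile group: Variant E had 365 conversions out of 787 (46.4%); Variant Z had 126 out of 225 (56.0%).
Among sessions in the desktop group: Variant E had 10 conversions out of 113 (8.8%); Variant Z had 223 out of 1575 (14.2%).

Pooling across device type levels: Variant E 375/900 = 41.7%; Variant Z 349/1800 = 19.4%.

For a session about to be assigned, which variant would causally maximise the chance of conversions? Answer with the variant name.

Device type here is a post-treatment variable shaped by the variant; conditioning on it would introduce bias rather than remove it. The overall comparison is the causal one.
Pooled: Variant E 41.7% vs Variant Z 19.4%; Variant E is higher overall.

Variant E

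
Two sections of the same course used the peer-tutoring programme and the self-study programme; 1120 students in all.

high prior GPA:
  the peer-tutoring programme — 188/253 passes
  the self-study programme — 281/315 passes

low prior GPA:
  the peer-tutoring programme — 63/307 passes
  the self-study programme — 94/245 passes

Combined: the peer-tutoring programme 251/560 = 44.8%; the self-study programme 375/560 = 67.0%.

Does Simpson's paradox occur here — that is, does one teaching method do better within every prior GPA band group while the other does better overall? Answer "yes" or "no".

Within each prior GPA band level (high prior GPA 74.3% vs 89.2%; low prior GPA 20.5% vs 38.4%), the self-study programme has the higher rate every time. Pooled: 44.8% vs 67.0% — the self-study programme has the higher rate overall. They agree.

no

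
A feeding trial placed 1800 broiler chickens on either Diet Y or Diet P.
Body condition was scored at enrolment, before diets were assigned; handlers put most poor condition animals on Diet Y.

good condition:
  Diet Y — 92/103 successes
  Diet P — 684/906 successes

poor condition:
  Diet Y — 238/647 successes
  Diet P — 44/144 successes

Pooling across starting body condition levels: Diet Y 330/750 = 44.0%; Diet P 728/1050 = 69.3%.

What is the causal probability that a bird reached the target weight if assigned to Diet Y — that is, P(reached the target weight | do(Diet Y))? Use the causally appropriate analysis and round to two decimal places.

0.66

Starting body condition differs across diets for reasons unrelated to any effect of the diet itself, and it separately predicts the outcome — a classic confounder. We must compare within starting body condition levels.
Standardising Diet Y to the population starting body condition mix: 0.561·92/103 + 0.439·238/647 = 0.662.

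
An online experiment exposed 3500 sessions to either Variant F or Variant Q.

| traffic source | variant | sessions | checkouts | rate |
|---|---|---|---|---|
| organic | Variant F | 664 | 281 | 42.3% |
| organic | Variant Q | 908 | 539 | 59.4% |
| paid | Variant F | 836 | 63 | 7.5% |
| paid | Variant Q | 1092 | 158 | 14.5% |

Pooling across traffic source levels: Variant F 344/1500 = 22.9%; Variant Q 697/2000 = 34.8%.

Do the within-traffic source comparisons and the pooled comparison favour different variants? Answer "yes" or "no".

Within each traffic source level (organic 42.3% vs 59.4%; paid 7.5% vs 14.5%), Variant Q has the higher rate every time. Pooled: 22.9% vs 34.8% — Variant Q has the higher rate overall. They agree.

no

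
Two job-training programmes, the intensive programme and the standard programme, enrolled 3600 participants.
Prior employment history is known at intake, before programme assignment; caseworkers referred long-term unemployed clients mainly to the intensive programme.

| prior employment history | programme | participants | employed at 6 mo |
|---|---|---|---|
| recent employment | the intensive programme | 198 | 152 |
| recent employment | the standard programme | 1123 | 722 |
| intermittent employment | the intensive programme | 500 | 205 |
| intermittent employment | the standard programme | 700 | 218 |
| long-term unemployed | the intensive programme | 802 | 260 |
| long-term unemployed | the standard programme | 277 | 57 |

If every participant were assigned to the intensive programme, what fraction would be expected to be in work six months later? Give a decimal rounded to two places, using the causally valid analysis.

The prior employment history-specific comparison favours the intensive programme throughout, but the pooled figures favour the standard programme. The question is whether to condition on prior employment history.
Since prior employment history is a pre-existing factor (not a product of the programme) and it affects the outcome on its own, it is a confounder. The stratified rates, not the pooled rate, identify the causal effect.
Standardising the intensive programme to the population prior employment history mix: 0.367·152/198 + 0.333·205/500 + 0.300·260/802 = 0.516.

0.52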